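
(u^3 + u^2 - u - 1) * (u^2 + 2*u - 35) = u^5 + 3*u^4 - 34*u^3 - 38*u^2 + 33*u + 35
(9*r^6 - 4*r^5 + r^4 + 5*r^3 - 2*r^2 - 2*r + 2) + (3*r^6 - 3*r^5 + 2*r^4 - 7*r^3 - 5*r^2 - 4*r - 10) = 12*r^6 - 7*r^5 + 3*r^4 - 2*r^3 - 7*r^2 - 6*r - 8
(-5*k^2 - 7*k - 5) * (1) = -5*k^2 - 7*k - 5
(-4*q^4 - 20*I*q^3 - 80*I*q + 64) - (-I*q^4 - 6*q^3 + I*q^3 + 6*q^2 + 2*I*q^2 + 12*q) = -4*q^4 + I*q^4 + 6*q^3 - 21*I*q^3 - 6*q^2 - 2*I*q^2 - 12*q - 80*I*q + 64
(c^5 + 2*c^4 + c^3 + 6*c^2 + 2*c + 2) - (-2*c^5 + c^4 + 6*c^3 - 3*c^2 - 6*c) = 3*c^5 + c^4 - 5*c^3 + 9*c^2 + 8*c + 2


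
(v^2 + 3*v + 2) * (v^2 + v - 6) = v^4 + 4*v^3 - v^2 - 16*v - 12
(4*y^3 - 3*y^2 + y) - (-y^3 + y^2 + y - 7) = 5*y^3 - 4*y^2 + 7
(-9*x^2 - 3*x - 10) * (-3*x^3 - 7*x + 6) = 27*x^5 + 9*x^4 + 93*x^3 - 33*x^2 + 52*x - 60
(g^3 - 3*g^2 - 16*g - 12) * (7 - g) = -g^4 + 10*g^3 - 5*g^2 - 100*g - 84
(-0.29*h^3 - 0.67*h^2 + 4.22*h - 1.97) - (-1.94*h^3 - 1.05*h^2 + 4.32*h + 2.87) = 1.65*h^3 + 0.38*h^2 - 0.100000000000001*h - 4.84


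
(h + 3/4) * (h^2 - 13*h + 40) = h^3 - 49*h^2/4 + 121*h/4 + 30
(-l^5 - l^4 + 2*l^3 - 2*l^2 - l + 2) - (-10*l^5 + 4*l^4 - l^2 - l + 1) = 9*l^5 - 5*l^4 + 2*l^3 - l^2 + 1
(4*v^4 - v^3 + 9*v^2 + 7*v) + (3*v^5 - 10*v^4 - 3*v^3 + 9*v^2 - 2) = 3*v^5 - 6*v^4 - 4*v^3 + 18*v^2 + 7*v - 2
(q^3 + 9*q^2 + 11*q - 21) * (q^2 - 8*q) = q^5 + q^4 - 61*q^3 - 109*q^2 + 168*q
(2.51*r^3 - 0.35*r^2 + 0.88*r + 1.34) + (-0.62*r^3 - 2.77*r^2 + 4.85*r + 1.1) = 1.89*r^3 - 3.12*r^2 + 5.73*r + 2.44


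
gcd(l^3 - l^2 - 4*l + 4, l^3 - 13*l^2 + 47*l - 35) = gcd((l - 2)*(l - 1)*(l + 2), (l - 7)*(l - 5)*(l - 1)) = l - 1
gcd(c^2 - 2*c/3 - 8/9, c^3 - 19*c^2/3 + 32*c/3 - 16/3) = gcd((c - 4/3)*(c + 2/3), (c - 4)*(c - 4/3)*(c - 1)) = c - 4/3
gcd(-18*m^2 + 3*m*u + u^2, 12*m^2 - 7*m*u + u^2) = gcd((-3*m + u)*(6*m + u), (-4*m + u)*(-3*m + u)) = -3*m + u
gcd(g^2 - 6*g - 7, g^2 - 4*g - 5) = g + 1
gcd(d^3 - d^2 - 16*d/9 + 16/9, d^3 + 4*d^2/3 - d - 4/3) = d^2 + d/3 - 4/3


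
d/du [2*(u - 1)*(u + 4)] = 4*u + 6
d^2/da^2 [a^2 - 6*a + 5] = 2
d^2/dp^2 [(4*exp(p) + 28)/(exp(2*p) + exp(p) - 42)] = 4*(exp(p) + 6)*exp(p)/(exp(3*p) - 18*exp(2*p) + 108*exp(p) - 216)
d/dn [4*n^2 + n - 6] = 8*n + 1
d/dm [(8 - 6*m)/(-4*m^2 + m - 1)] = 2*(-12*m^2 + 32*m - 1)/(16*m^4 - 8*m^3 + 9*m^2 - 2*m + 1)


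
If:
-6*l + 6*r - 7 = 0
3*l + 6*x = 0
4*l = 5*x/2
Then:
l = 0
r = 7/6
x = 0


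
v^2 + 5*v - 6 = (v - 1)*(v + 6)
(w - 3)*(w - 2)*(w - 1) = w^3 - 6*w^2 + 11*w - 6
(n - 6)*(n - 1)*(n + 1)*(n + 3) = n^4 - 3*n^3 - 19*n^2 + 3*n + 18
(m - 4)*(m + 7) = m^2 + 3*m - 28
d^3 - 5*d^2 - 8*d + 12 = (d - 6)*(d - 1)*(d + 2)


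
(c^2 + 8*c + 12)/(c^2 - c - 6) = (c + 6)/(c - 3)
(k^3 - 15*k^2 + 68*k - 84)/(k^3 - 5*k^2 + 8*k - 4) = (k^2 - 13*k + 42)/(k^2 - 3*k + 2)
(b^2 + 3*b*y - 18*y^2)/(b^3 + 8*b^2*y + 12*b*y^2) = (b - 3*y)/(b*(b + 2*y))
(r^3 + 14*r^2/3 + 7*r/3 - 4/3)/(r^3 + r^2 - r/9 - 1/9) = 3*(r + 4)/(3*r + 1)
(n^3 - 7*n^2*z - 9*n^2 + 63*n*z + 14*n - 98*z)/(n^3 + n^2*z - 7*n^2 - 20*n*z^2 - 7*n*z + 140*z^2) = (-n^2 + 7*n*z + 2*n - 14*z)/(-n^2 - n*z + 20*z^2)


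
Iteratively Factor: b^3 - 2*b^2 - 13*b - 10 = (b - 5)*(b^2 + 3*b + 2) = (b - 5)*(b + 2)*(b + 1)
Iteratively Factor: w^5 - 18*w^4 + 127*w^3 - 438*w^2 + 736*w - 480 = (w - 4)*(w^4 - 14*w^3 + 71*w^2 - 154*w + 120) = (w - 4)*(w - 3)*(w^3 - 11*w^2 + 38*w - 40) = (w - 4)^2*(w - 3)*(w^2 - 7*w + 10) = (w - 4)^2*(w - 3)*(w - 2)*(w - 5)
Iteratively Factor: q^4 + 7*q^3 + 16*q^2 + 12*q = (q + 3)*(q^3 + 4*q^2 + 4*q) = (q + 2)*(q + 3)*(q^2 + 2*q) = (q + 2)^2*(q + 3)*(q)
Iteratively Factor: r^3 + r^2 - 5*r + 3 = (r + 3)*(r^2 - 2*r + 1) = (r - 1)*(r + 3)*(r - 1)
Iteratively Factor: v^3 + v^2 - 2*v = (v + 2)*(v^2 - v) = (v - 1)*(v + 2)*(v)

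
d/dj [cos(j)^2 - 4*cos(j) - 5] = 2*(2 - cos(j))*sin(j)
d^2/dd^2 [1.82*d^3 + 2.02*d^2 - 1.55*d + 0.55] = 10.92*d + 4.04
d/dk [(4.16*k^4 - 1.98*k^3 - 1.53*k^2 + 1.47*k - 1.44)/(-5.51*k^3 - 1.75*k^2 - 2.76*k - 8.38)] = (-22.9216*k^6 - 14.56*k^5 - 39.4101*k^4 - 112.3142*k^3 + 32.7693*k^2 + 20.6028*k - 16.293)/(30.3601*k^6 + 19.285*k^5 + 33.4777*k^4 + 102.0076*k^3 + 36.9476*k^2 + 46.2576*k + 70.2244)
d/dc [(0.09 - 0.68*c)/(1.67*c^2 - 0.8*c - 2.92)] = (1.1356*c^2 - 0.3006*c + 2.0576)/(2.7889*c^4 - 2.672*c^3 - 9.1128*c^2 + 4.672*c + 8.5264)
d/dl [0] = 0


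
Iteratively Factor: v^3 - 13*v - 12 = (v + 3)*(v^2 - 3*v - 4) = (v + 1)*(v + 3)*(v - 4)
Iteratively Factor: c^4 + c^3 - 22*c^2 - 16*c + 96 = (c - 2)*(c^3 + 3*c^2 - 16*c - 48) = (c - 2)*(c + 3)*(c^2 - 16) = (c - 4)*(c - 2)*(c + 3)*(c + 4)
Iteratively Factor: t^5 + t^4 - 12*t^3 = (t)*(t^4 + t^3 - 12*t^2) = t^2*(t^3 + t^2 - 12*t) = t^3*(t^2 + t - 12) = t^3*(t + 4)*(t - 3)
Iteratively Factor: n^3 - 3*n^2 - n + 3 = (n + 1)*(n^2 - 4*n + 3) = (n - 3)*(n + 1)*(n - 1)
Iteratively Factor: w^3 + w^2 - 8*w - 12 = (w + 2)*(w^2 - w - 6) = (w + 2)^2*(w - 3)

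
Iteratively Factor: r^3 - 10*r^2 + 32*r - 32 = (r - 4)*(r^2 - 6*r + 8) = (r - 4)*(r - 2)*(r - 4)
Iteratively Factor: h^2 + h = (h + 1)*(h)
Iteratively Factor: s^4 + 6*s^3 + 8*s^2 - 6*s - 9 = (s + 3)*(s^3 + 3*s^2 - s - 3) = (s - 1)*(s + 3)*(s^2 + 4*s + 3) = (s - 1)*(s + 3)^2*(s + 1)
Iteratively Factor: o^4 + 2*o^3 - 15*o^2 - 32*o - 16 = (o + 1)*(o^3 + o^2 - 16*o - 16) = (o - 4)*(o + 1)*(o^2 + 5*o + 4) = (o - 4)*(o + 1)^2*(o + 4)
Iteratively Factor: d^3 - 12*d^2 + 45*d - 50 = (d - 2)*(d^2 - 10*d + 25) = (d - 5)*(d - 2)*(d - 5)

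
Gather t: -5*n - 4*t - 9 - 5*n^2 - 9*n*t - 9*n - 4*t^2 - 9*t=-5*n^2 - 14*n - 4*t^2 + t*(-9*n - 13) - 9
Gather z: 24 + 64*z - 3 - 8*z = 56*z + 21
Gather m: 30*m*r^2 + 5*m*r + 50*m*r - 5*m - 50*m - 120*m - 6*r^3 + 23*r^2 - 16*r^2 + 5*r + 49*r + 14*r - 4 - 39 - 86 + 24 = m*(30*r^2 + 55*r - 175) - 6*r^3 + 7*r^2 + 68*r - 105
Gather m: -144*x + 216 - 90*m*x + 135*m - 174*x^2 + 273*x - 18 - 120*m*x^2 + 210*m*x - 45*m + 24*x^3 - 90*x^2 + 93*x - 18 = m*(-120*x^2 + 120*x + 90) + 24*x^3 - 264*x^2 + 222*x + 180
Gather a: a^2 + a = a^2 + a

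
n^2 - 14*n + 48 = (n - 8)*(n - 6)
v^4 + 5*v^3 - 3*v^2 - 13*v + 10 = (v - 1)^2*(v + 2)*(v + 5)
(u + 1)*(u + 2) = u^2 + 3*u + 2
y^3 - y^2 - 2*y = y*(y - 2)*(y + 1)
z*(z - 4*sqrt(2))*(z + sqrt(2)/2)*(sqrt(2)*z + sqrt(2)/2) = sqrt(2)*z^4 - 7*z^3 + sqrt(2)*z^3/2 - 4*sqrt(2)*z^2 - 7*z^2/2 - 2*sqrt(2)*z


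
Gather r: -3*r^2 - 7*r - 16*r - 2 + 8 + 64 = -3*r^2 - 23*r + 70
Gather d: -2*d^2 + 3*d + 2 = -2*d^2 + 3*d + 2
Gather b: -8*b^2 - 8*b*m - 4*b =-8*b^2 + b*(-8*m - 4)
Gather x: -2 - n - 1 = -n - 3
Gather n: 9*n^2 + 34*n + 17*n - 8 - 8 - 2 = 9*n^2 + 51*n - 18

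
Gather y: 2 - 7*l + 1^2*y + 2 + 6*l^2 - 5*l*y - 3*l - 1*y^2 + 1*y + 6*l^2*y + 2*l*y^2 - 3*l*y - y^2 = 6*l^2 - 10*l + y^2*(2*l - 2) + y*(6*l^2 - 8*l + 2) + 4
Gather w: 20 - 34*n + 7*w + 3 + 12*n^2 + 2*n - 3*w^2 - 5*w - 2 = 12*n^2 - 32*n - 3*w^2 + 2*w + 21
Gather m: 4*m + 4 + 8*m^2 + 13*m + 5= 8*m^2 + 17*m + 9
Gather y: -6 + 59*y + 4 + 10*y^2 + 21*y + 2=10*y^2 + 80*y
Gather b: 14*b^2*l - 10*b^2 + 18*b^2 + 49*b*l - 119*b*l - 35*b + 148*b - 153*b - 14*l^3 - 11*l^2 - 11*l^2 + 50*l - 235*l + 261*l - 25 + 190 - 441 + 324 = b^2*(14*l + 8) + b*(-70*l - 40) - 14*l^3 - 22*l^2 + 76*l + 48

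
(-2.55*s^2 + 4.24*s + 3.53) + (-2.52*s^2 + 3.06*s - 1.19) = -5.07*s^2 + 7.3*s + 2.34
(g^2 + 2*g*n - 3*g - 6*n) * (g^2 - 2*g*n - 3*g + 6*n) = g^4 - 6*g^3 - 4*g^2*n^2 + 9*g^2 + 24*g*n^2 - 36*n^2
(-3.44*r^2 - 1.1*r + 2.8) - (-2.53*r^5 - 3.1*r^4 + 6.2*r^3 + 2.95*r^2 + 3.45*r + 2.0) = 2.53*r^5 + 3.1*r^4 - 6.2*r^3 - 6.39*r^2 - 4.55*r + 0.8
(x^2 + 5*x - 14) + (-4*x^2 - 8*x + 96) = -3*x^2 - 3*x + 82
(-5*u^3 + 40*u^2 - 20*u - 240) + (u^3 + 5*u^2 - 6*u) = -4*u^3 + 45*u^2 - 26*u - 240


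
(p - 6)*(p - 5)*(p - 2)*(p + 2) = p^4 - 11*p^3 + 26*p^2 + 44*p - 120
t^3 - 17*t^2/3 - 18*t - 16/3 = (t - 8)*(t + 1/3)*(t + 2)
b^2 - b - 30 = (b - 6)*(b + 5)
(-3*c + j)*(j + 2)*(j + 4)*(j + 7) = -3*c*j^3 - 39*c*j^2 - 150*c*j - 168*c + j^4 + 13*j^3 + 50*j^2 + 56*j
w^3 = w^3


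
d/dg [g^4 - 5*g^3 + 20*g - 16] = 4*g^3 - 15*g^2 + 20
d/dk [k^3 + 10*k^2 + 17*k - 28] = 3*k^2 + 20*k + 17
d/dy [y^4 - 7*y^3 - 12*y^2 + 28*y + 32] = 4*y^3 - 21*y^2 - 24*y + 28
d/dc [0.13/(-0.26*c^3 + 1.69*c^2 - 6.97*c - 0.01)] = (0.1014*c^2 - 0.4394*c + 0.9061)/(0.26*c^3 - 1.69*c^2 + 6.97*c + 0.01)^2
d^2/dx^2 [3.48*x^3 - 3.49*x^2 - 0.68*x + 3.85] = 20.88*x - 6.98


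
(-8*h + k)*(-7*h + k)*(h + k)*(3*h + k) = 168*h^4 + 179*h^3*k - h^2*k^2 - 11*h*k^3 + k^4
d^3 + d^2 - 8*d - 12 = (d - 3)*(d + 2)^2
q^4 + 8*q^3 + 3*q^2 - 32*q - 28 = (q - 2)*(q + 1)*(q + 2)*(q + 7)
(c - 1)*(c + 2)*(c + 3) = c^3 + 4*c^2 + c - 6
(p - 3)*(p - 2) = p^2 - 5*p + 6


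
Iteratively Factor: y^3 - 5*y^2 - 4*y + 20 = (y + 2)*(y^2 - 7*y + 10) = (y - 2)*(y + 2)*(y - 5)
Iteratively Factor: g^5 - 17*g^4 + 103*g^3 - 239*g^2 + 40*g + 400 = (g - 5)*(g^4 - 12*g^3 + 43*g^2 - 24*g - 80) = (g - 5)^2*(g^3 - 7*g^2 + 8*g + 16) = (g - 5)^2*(g - 4)*(g^2 - 3*g - 4) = (g - 5)^2*(g - 4)*(g + 1)*(g - 4)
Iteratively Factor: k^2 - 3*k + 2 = (k - 1)*(k - 2)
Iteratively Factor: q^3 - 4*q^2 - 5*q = (q - 5)*(q^2 + q) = q*(q - 5)*(q + 1)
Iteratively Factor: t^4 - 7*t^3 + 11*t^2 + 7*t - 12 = (t - 3)*(t^3 - 4*t^2 - t + 4) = (t - 3)*(t - 1)*(t^2 - 3*t - 4) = (t - 3)*(t - 1)*(t + 1)*(t - 4)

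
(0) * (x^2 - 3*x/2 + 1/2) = 0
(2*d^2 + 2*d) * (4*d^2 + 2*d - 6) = 8*d^4 + 12*d^3 - 8*d^2 - 12*d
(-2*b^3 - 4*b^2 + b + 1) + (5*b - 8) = -2*b^3 - 4*b^2 + 6*b - 7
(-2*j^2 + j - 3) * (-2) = 4*j^2 - 2*j + 6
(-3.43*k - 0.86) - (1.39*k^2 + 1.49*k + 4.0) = -1.39*k^2 - 4.92*k - 4.86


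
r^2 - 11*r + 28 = (r - 7)*(r - 4)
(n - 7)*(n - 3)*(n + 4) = n^3 - 6*n^2 - 19*n + 84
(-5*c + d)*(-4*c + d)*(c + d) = 20*c^3 + 11*c^2*d - 8*c*d^2 + d^3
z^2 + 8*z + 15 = (z + 3)*(z + 5)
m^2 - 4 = (m - 2)*(m + 2)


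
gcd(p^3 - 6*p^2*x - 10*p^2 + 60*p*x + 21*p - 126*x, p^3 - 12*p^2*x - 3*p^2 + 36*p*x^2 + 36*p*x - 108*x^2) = -p^2 + 6*p*x + 3*p - 18*x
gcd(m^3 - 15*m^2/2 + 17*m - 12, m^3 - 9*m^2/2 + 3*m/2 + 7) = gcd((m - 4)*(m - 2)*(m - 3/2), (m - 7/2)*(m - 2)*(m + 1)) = m - 2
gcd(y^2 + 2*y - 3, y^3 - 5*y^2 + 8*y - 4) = y - 1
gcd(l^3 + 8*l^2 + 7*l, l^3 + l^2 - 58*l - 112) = l + 7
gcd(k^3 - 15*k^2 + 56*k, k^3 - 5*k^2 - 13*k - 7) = k - 7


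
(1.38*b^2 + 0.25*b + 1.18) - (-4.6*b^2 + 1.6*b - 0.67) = 5.98*b^2 - 1.35*b + 1.85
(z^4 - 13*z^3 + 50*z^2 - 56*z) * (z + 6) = z^5 - 7*z^4 - 28*z^3 + 244*z^2 - 336*z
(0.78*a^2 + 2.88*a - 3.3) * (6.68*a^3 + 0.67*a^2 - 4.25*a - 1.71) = 5.2104*a^5 + 19.761*a^4 - 23.4294*a^3 - 15.7848*a^2 + 9.1002*a + 5.643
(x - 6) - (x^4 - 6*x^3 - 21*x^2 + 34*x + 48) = -x^4 + 6*x^3 + 21*x^2 - 33*x - 54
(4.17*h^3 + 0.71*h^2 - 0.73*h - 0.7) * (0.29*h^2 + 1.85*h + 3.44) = 1.2093*h^5 + 7.9204*h^4 + 15.4466*h^3 + 0.8889*h^2 - 3.8062*h - 2.408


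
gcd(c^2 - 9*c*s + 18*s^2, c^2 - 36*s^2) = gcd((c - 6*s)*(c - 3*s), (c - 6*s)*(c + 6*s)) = -c + 6*s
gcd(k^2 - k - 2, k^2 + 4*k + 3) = k + 1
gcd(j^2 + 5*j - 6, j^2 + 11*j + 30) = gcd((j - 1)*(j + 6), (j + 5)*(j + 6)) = j + 6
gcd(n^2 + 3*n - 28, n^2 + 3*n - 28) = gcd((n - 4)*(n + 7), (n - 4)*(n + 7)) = n^2 + 3*n - 28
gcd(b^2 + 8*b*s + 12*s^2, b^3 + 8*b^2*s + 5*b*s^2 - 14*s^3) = b + 2*s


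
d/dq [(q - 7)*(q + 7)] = 2*q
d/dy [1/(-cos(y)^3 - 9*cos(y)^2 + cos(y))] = (-3*sin(y) + sin(y)/cos(y)^2 - 18*tan(y))/(-sin(y)^2 + 9*cos(y))^2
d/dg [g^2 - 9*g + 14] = 2*g - 9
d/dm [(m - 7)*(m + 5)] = 2*m - 2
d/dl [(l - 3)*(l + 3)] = 2*l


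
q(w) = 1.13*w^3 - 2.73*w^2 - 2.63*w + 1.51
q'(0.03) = -2.79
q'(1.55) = -2.95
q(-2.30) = -20.63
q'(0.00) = -2.63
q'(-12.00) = 551.05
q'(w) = 3.39*w^2 - 5.46*w - 2.63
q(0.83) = -1.91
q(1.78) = -5.45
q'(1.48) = -3.29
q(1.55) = -4.92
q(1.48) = -4.70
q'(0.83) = -4.83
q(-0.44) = 2.04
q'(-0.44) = 0.43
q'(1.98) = -0.15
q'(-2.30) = 27.86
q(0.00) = 1.51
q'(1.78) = -1.61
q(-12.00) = -2312.69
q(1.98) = -5.63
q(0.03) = 1.43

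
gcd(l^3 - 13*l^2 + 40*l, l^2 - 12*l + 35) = l - 5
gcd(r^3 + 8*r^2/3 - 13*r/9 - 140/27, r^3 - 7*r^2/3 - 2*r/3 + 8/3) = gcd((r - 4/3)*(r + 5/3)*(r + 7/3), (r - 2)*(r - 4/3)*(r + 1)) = r - 4/3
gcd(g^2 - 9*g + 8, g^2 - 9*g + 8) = g^2 - 9*g + 8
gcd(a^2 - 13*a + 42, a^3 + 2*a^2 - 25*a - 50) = 1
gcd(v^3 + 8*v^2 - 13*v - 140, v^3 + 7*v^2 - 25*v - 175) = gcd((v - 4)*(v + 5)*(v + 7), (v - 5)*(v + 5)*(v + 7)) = v^2 + 12*v + 35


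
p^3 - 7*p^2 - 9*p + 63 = (p - 7)*(p - 3)*(p + 3)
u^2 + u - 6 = (u - 2)*(u + 3)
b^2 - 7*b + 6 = (b - 6)*(b - 1)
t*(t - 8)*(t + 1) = t^3 - 7*t^2 - 8*t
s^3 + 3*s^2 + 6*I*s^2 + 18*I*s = s*(s + 3)*(s + 6*I)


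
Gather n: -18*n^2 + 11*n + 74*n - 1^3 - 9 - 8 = -18*n^2 + 85*n - 18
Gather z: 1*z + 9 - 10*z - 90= -9*z - 81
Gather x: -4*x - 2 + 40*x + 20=36*x + 18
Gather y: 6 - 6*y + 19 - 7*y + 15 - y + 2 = 42 - 14*y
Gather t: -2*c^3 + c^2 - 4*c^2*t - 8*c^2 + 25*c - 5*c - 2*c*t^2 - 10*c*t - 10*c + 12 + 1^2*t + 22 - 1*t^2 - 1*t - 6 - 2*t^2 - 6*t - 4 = -2*c^3 - 7*c^2 + 10*c + t^2*(-2*c - 3) + t*(-4*c^2 - 10*c - 6) + 24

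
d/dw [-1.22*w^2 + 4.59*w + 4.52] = 4.59 - 2.44*w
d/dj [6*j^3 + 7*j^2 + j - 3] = 18*j^2 + 14*j + 1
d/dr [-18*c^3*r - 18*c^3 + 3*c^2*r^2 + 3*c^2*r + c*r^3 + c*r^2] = c*(-18*c^2 + 6*c*r + 3*c + 3*r^2 + 2*r)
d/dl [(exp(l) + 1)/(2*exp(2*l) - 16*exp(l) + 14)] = (-2*(exp(l) - 4)*(exp(l) + 1) + exp(2*l) - 8*exp(l) + 7)*exp(l)/(2*(exp(2*l) - 8*exp(l) + 7)^2)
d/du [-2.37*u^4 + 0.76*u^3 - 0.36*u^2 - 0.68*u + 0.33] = -9.48*u^3 + 2.28*u^2 - 0.72*u - 0.68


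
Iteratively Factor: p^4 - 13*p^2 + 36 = (p + 3)*(p^3 - 3*p^2 - 4*p + 12) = (p - 2)*(p + 3)*(p^2 - p - 6) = (p - 2)*(p + 2)*(p + 3)*(p - 3)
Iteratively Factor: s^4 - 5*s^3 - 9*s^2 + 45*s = (s)*(s^3 - 5*s^2 - 9*s + 45) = s*(s - 3)*(s^2 - 2*s - 15) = s*(s - 3)*(s + 3)*(s - 5)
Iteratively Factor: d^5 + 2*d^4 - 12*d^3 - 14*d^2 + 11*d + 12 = (d - 1)*(d^4 + 3*d^3 - 9*d^2 - 23*d - 12) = (d - 1)*(d + 1)*(d^3 + 2*d^2 - 11*d - 12) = (d - 3)*(d - 1)*(d + 1)*(d^2 + 5*d + 4) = (d - 3)*(d - 1)*(d + 1)^2*(d + 4)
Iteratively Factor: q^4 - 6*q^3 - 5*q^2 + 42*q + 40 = (q + 2)*(q^3 - 8*q^2 + 11*q + 20) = (q - 4)*(q + 2)*(q^2 - 4*q - 5) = (q - 5)*(q - 4)*(q + 2)*(q + 1)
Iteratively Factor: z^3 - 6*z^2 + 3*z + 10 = (z - 2)*(z^2 - 4*z - 5) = (z - 5)*(z - 2)*(z + 1)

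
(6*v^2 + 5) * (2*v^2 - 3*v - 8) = 12*v^4 - 18*v^3 - 38*v^2 - 15*v - 40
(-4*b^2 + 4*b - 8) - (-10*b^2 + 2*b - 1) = 6*b^2 + 2*b - 7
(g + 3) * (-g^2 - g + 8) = -g^3 - 4*g^2 + 5*g + 24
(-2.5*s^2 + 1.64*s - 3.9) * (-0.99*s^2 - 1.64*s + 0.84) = 2.475*s^4 + 2.4764*s^3 - 0.9286*s^2 + 7.7736*s - 3.276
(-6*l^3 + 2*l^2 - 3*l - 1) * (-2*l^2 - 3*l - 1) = 12*l^5 + 14*l^4 + 6*l^3 + 9*l^2 + 6*l + 1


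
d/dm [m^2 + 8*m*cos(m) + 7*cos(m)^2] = -8*m*sin(m) + 2*m - 7*sin(2*m) + 8*cos(m)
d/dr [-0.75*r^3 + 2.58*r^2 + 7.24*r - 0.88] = -2.25*r^2 + 5.16*r + 7.24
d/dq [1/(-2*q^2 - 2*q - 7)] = 2*(2*q + 1)/(2*q^2 + 2*q + 7)^2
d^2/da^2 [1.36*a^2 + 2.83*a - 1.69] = 2.72000000000000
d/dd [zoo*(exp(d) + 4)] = zoo*exp(d)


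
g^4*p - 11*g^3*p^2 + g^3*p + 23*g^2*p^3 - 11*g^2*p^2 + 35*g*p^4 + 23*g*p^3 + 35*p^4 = (g - 7*p)*(g - 5*p)*(g + p)*(g*p + p)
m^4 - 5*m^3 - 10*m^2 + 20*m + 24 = (m - 6)*(m - 2)*(m + 1)*(m + 2)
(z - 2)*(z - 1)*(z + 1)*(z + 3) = z^4 + z^3 - 7*z^2 - z + 6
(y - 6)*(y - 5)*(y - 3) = y^3 - 14*y^2 + 63*y - 90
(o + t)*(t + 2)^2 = o*t^2 + 4*o*t + 4*o + t^3 + 4*t^2 + 4*t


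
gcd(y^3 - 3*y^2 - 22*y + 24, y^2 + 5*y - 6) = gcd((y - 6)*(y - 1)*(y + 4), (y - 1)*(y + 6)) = y - 1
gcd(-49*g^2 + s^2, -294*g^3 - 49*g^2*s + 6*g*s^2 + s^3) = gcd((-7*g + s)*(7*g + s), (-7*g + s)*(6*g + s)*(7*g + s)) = -49*g^2 + s^2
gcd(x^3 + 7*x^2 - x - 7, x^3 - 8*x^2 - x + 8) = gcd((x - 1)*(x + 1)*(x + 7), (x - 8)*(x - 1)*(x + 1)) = x^2 - 1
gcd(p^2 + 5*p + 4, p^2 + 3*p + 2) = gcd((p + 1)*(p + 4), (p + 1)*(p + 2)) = p + 1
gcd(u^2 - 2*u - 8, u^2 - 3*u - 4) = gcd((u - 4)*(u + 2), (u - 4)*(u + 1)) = u - 4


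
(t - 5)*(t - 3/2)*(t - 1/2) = t^3 - 7*t^2 + 43*t/4 - 15/4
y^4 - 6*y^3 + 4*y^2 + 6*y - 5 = (y - 5)*(y - 1)^2*(y + 1)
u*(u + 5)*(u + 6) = u^3 + 11*u^2 + 30*u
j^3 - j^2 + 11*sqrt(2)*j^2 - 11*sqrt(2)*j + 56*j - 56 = (j - 1)*(j + 4*sqrt(2))*(j + 7*sqrt(2))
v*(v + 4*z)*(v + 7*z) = v^3 + 11*v^2*z + 28*v*z^2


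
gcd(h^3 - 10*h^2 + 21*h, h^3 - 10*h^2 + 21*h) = h^3 - 10*h^2 + 21*h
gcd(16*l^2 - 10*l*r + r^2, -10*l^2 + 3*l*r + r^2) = -2*l + r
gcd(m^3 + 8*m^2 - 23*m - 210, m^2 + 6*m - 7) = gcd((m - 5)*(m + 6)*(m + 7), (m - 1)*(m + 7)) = m + 7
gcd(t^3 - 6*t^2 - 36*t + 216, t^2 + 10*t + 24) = t + 6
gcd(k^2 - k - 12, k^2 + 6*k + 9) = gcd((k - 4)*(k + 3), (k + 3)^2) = k + 3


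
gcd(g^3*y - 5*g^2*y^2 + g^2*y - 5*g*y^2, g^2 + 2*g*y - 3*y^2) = 1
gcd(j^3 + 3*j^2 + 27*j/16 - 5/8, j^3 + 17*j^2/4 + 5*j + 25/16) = j + 5/4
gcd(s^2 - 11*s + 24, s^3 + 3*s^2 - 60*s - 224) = s - 8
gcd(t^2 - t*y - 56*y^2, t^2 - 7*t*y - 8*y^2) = -t + 8*y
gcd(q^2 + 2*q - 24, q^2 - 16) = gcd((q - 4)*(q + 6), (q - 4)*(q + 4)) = q - 4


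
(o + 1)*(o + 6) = o^2 + 7*o + 6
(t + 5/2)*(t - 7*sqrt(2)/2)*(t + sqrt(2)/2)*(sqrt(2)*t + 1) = sqrt(2)*t^4 - 5*t^3 + 5*sqrt(2)*t^3/2 - 25*t^2/2 - 13*sqrt(2)*t^2/2 - 65*sqrt(2)*t/4 - 7*t/2 - 35/4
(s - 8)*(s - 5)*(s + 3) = s^3 - 10*s^2 + s + 120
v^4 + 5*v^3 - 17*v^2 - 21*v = v*(v - 3)*(v + 1)*(v + 7)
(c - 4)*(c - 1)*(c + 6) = c^3 + c^2 - 26*c + 24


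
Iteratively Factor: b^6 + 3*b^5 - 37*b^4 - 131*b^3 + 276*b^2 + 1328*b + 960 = (b + 1)*(b^5 + 2*b^4 - 39*b^3 - 92*b^2 + 368*b + 960) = (b + 1)*(b + 4)*(b^4 - 2*b^3 - 31*b^2 + 32*b + 240) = (b - 4)*(b + 1)*(b + 4)*(b^3 + 2*b^2 - 23*b - 60) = (b - 4)*(b + 1)*(b + 4)^2*(b^2 - 2*b - 15) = (b - 4)*(b + 1)*(b + 3)*(b + 4)^2*(b - 5)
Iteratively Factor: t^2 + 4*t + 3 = (t + 1)*(t + 3)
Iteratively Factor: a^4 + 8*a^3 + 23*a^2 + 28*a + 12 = (a + 2)*(a^3 + 6*a^2 + 11*a + 6) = (a + 1)*(a + 2)*(a^2 + 5*a + 6) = (a + 1)*(a + 2)^2*(a + 3)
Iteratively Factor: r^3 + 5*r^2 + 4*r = (r)*(r^2 + 5*r + 4) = r*(r + 1)*(r + 4)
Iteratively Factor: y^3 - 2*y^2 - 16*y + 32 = (y - 4)*(y^2 + 2*y - 8) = (y - 4)*(y + 4)*(y - 2)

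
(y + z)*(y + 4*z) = y^2 + 5*y*z + 4*z^2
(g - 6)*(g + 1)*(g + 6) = g^3 + g^2 - 36*g - 36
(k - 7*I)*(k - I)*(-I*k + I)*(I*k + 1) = k^4 - k^3 - 9*I*k^3 - 15*k^2 + 9*I*k^2 + 15*k + 7*I*k - 7*I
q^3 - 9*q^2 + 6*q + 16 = (q - 8)*(q - 2)*(q + 1)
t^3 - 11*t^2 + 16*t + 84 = (t - 7)*(t - 6)*(t + 2)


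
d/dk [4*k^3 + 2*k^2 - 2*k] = 12*k^2 + 4*k - 2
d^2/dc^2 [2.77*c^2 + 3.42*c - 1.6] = 5.54000000000000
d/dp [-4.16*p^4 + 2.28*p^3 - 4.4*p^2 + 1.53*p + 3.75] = -16.64*p^3 + 6.84*p^2 - 8.8*p + 1.53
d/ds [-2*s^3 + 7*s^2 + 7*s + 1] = -6*s^2 + 14*s + 7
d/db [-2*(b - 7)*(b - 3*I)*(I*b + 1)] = -6*I*b^2 + b*(-16 + 28*I) + 56 + 6*I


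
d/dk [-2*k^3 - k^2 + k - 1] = -6*k^2 - 2*k + 1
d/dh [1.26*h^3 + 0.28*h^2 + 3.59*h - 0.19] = 3.78*h^2 + 0.56*h + 3.59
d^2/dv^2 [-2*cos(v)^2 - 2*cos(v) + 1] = 2*cos(v) + 4*cos(2*v)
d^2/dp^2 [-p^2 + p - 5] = -2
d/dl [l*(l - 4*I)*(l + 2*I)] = 3*l^2 - 4*I*l + 8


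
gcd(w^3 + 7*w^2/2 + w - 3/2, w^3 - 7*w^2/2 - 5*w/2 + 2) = w^2 + w/2 - 1/2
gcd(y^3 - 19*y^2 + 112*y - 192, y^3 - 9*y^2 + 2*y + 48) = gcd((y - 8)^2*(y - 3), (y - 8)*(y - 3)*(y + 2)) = y^2 - 11*y + 24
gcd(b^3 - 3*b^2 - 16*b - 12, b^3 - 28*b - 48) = b^2 - 4*b - 12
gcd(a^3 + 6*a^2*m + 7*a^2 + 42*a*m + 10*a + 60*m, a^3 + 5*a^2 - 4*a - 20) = a^2 + 7*a + 10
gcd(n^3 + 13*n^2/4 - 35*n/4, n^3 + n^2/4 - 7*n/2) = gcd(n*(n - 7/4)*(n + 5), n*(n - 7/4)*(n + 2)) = n^2 - 7*n/4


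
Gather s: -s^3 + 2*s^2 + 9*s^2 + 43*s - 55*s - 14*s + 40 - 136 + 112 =-s^3 + 11*s^2 - 26*s + 16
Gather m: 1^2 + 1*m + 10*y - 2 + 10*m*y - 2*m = m*(10*y - 1) + 10*y - 1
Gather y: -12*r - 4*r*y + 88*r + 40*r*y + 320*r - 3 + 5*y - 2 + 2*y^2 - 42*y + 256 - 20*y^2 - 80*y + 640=396*r - 18*y^2 + y*(36*r - 117) + 891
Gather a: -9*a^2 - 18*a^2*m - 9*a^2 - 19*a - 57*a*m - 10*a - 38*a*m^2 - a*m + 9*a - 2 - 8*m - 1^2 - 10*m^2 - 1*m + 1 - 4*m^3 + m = a^2*(-18*m - 18) + a*(-38*m^2 - 58*m - 20) - 4*m^3 - 10*m^2 - 8*m - 2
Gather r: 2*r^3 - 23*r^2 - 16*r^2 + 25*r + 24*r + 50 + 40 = 2*r^3 - 39*r^2 + 49*r + 90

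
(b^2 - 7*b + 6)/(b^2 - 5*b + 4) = (b - 6)/(b - 4)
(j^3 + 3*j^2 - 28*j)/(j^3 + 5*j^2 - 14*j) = (j - 4)/(j - 2)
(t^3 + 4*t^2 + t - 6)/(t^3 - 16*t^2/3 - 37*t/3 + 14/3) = 3*(t^2 + 2*t - 3)/(3*t^2 - 22*t + 7)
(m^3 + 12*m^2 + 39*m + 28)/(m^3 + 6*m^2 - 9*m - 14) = (m + 4)/(m - 2)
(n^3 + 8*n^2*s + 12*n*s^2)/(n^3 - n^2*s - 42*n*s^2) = (-n - 2*s)/(-n + 7*s)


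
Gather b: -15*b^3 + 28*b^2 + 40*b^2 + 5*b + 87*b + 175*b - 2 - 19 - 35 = -15*b^3 + 68*b^2 + 267*b - 56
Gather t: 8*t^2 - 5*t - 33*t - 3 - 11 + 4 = 8*t^2 - 38*t - 10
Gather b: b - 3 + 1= b - 2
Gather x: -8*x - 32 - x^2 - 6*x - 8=-x^2 - 14*x - 40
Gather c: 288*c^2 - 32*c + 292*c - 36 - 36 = 288*c^2 + 260*c - 72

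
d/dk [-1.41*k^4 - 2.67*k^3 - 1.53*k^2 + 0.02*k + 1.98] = -5.64*k^3 - 8.01*k^2 - 3.06*k + 0.02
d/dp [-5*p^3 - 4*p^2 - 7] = p*(-15*p - 8)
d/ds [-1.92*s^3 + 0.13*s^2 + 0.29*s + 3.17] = -5.76*s^2 + 0.26*s + 0.29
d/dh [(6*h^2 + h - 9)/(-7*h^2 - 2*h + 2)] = (-5*h^2 - 102*h - 16)/(49*h^4 + 28*h^3 - 24*h^2 - 8*h + 4)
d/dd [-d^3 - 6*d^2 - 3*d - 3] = -3*d^2 - 12*d - 3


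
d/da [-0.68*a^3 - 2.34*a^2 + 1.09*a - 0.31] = -2.04*a^2 - 4.68*a + 1.09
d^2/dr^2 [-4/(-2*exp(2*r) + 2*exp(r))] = -(2*(exp(r) - 1)*(4*exp(r) - 1) - 4*(2*exp(r) - 1)^2)*exp(-r)/(exp(r) - 1)^3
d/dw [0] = 0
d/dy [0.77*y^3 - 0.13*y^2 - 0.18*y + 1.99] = 2.31*y^2 - 0.26*y - 0.18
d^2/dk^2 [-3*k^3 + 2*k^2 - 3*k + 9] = 4 - 18*k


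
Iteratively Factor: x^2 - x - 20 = (x + 4)*(x - 5)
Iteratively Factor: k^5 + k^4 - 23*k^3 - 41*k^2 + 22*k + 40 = (k + 4)*(k^4 - 3*k^3 - 11*k^2 + 3*k + 10) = (k + 2)*(k + 4)*(k^3 - 5*k^2 - k + 5) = (k + 1)*(k + 2)*(k + 4)*(k^2 - 6*k + 5) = (k - 1)*(k + 1)*(k + 2)*(k + 4)*(k - 5)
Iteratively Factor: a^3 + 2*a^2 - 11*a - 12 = (a + 4)*(a^2 - 2*a - 3) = (a - 3)*(a + 4)*(a + 1)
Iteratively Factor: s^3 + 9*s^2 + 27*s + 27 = (s + 3)*(s^2 + 6*s + 9) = (s + 3)^2*(s + 3)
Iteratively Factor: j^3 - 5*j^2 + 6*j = (j)*(j^2 - 5*j + 6) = j*(j - 3)*(j - 2)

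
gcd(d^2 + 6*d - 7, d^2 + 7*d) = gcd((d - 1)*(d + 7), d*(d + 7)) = d + 7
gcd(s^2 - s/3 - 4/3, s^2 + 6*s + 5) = s + 1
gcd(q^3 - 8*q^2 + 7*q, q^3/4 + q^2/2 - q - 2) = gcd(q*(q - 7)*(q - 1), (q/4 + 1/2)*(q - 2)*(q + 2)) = 1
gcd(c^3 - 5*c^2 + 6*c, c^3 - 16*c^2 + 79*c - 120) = c - 3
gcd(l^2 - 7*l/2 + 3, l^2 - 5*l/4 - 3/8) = l - 3/2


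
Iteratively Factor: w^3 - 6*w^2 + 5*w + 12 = (w - 4)*(w^2 - 2*w - 3) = (w - 4)*(w - 3)*(w + 1)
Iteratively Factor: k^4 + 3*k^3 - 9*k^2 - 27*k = (k + 3)*(k^3 - 9*k) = k*(k + 3)*(k^2 - 9) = k*(k + 3)^2*(k - 3)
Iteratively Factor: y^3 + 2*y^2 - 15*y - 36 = (y + 3)*(y^2 - y - 12) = (y + 3)^2*(y - 4)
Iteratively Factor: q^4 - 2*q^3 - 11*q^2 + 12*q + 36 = (q + 2)*(q^3 - 4*q^2 - 3*q + 18) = (q + 2)^2*(q^2 - 6*q + 9) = (q - 3)*(q + 2)^2*(q - 3)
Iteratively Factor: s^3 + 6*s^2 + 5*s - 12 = (s + 4)*(s^2 + 2*s - 3) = (s + 3)*(s + 4)*(s - 1)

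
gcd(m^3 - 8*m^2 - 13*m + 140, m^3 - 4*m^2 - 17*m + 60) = m^2 - m - 20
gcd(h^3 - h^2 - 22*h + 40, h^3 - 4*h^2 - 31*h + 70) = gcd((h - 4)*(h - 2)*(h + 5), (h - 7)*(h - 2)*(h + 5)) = h^2 + 3*h - 10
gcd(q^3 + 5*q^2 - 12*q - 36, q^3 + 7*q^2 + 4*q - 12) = q^2 + 8*q + 12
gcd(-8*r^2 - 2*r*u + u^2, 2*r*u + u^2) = 2*r + u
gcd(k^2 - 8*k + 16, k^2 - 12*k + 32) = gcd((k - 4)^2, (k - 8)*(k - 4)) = k - 4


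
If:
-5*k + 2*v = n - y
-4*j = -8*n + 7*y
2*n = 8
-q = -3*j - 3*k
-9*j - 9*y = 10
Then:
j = -358/27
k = 2*v/5 + 44/27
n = 4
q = 6*v/5 - 314/9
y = 328/27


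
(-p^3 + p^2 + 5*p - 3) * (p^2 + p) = -p^5 + 6*p^3 + 2*p^2 - 3*p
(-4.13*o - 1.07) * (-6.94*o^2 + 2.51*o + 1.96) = 28.6622*o^3 - 2.9405*o^2 - 10.7805*o - 2.0972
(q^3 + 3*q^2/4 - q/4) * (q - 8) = q^4 - 29*q^3/4 - 25*q^2/4 + 2*q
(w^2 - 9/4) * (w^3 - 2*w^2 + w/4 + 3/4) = w^5 - 2*w^4 - 2*w^3 + 21*w^2/4 - 9*w/16 - 27/16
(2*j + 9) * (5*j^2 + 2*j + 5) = 10*j^3 + 49*j^2 + 28*j + 45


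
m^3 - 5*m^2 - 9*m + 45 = (m - 5)*(m - 3)*(m + 3)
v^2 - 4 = (v - 2)*(v + 2)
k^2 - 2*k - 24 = (k - 6)*(k + 4)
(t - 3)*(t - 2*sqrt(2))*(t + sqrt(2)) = t^3 - 3*t^2 - sqrt(2)*t^2 - 4*t + 3*sqrt(2)*t + 12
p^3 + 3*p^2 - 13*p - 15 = (p - 3)*(p + 1)*(p + 5)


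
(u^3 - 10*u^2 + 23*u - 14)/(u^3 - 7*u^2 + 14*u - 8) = (u - 7)/(u - 4)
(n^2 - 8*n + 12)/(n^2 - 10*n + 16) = (n - 6)/(n - 8)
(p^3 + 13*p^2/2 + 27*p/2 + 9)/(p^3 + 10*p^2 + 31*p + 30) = (p + 3/2)/(p + 5)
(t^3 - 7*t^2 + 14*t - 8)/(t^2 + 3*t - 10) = (t^2 - 5*t + 4)/(t + 5)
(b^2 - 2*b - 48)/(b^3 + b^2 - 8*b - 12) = (b^2 - 2*b - 48)/(b^3 + b^2 - 8*b - 12)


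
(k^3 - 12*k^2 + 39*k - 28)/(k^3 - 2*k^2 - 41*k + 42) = (k - 4)/(k + 6)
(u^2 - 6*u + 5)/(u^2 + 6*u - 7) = (u - 5)/(u + 7)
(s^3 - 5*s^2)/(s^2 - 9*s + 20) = s^2/(s - 4)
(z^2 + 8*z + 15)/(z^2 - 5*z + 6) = (z^2 + 8*z + 15)/(z^2 - 5*z + 6)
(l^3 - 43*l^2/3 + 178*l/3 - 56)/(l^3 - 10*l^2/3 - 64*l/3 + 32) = (l - 7)/(l + 4)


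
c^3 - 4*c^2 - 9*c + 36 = (c - 4)*(c - 3)*(c + 3)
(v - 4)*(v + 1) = v^2 - 3*v - 4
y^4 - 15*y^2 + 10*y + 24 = (y - 3)*(y - 2)*(y + 1)*(y + 4)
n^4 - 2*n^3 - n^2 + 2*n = n*(n - 2)*(n - 1)*(n + 1)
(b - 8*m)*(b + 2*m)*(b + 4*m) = b^3 - 2*b^2*m - 40*b*m^2 - 64*m^3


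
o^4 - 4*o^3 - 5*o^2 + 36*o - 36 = (o - 3)*(o - 2)^2*(o + 3)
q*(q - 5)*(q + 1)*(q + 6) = q^4 + 2*q^3 - 29*q^2 - 30*q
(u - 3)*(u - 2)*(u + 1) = u^3 - 4*u^2 + u + 6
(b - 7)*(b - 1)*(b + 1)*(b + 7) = b^4 - 50*b^2 + 49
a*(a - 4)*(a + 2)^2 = a^4 - 12*a^2 - 16*a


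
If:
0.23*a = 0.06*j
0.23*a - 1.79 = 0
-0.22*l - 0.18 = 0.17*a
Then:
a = 7.78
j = 29.83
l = -6.83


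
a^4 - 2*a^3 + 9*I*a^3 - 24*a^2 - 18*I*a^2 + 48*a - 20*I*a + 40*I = (a - 2)*(a + 2*I)^2*(a + 5*I)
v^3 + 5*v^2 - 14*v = v*(v - 2)*(v + 7)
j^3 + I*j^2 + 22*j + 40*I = (j - 5*I)*(j + 2*I)*(j + 4*I)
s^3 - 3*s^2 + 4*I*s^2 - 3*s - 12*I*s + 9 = (s - 3)*(s + I)*(s + 3*I)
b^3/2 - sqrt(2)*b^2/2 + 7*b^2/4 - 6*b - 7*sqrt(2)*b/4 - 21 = (b/2 + sqrt(2))*(b + 7/2)*(b - 3*sqrt(2))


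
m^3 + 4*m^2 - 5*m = m*(m - 1)*(m + 5)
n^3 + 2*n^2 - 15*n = n*(n - 3)*(n + 5)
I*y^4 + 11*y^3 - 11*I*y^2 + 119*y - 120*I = (y - 8*I)*(y - 5*I)*(y + 3*I)*(I*y + 1)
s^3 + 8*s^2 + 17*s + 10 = (s + 1)*(s + 2)*(s + 5)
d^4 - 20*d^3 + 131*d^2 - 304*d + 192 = (d - 8)^2*(d - 3)*(d - 1)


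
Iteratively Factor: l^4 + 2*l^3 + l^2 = (l + 1)*(l^3 + l^2) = l*(l + 1)*(l^2 + l) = l^2*(l + 1)*(l + 1)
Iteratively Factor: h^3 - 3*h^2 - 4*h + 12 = (h - 3)*(h^2 - 4) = (h - 3)*(h + 2)*(h - 2)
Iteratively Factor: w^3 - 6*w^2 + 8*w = (w)*(w^2 - 6*w + 8) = w*(w - 4)*(w - 2)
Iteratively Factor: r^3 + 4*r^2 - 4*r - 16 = (r + 4)*(r^2 - 4) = (r - 2)*(r + 4)*(r + 2)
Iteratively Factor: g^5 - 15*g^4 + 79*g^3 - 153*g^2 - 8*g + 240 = (g + 1)*(g^4 - 16*g^3 + 95*g^2 - 248*g + 240) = (g - 3)*(g + 1)*(g^3 - 13*g^2 + 56*g - 80) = (g - 4)*(g - 3)*(g + 1)*(g^2 - 9*g + 20) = (g - 4)^2*(g - 3)*(g + 1)*(g - 5)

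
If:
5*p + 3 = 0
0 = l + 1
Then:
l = -1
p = -3/5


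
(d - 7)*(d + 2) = d^2 - 5*d - 14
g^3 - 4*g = g*(g - 2)*(g + 2)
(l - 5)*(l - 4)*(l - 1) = l^3 - 10*l^2 + 29*l - 20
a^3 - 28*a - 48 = (a - 6)*(a + 2)*(a + 4)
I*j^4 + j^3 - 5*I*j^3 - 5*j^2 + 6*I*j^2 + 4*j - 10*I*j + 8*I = (j - 4)*(j - 2*I)*(j + I)*(I*j - I)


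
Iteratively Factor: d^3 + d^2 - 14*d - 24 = (d - 4)*(d^2 + 5*d + 6) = (d - 4)*(d + 3)*(d + 2)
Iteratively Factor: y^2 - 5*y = (y - 5)*(y)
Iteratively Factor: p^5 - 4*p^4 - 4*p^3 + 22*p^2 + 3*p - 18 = (p + 1)*(p^4 - 5*p^3 + p^2 + 21*p - 18) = (p - 1)*(p + 1)*(p^3 - 4*p^2 - 3*p + 18) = (p - 1)*(p + 1)*(p + 2)*(p^2 - 6*p + 9) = (p - 3)*(p - 1)*(p + 1)*(p + 2)*(p - 3)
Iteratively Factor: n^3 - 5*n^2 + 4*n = (n - 4)*(n^2 - n) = n*(n - 4)*(n - 1)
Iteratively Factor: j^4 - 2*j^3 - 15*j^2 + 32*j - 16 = (j - 1)*(j^3 - j^2 - 16*j + 16) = (j - 1)*(j + 4)*(j^2 - 5*j + 4) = (j - 4)*(j - 1)*(j + 4)*(j - 1)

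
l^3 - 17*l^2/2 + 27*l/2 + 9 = (l - 6)*(l - 3)*(l + 1/2)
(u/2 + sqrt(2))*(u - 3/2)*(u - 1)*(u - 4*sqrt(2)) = u^4/2 - sqrt(2)*u^3 - 5*u^3/4 - 29*u^2/4 + 5*sqrt(2)*u^2/2 - 3*sqrt(2)*u/2 + 20*u - 12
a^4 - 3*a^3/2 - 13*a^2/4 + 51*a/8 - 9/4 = (a - 3/2)^2*(a - 1/2)*(a + 2)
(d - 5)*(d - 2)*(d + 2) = d^3 - 5*d^2 - 4*d + 20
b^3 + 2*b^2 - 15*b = b*(b - 3)*(b + 5)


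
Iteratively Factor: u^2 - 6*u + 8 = (u - 2)*(u - 4)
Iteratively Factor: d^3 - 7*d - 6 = (d - 3)*(d^2 + 3*d + 2) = (d - 3)*(d + 2)*(d + 1)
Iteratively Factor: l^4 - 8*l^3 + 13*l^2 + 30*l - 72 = (l - 3)*(l^3 - 5*l^2 - 2*l + 24) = (l - 3)*(l + 2)*(l^2 - 7*l + 12) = (l - 3)^2*(l + 2)*(l - 4)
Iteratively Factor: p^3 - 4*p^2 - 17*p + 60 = (p - 5)*(p^2 + p - 12) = (p - 5)*(p + 4)*(p - 3)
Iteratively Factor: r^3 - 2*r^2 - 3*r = (r + 1)*(r^2 - 3*r) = (r - 3)*(r + 1)*(r)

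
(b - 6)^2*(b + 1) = b^3 - 11*b^2 + 24*b + 36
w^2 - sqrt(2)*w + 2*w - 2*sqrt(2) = (w + 2)*(w - sqrt(2))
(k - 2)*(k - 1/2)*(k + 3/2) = k^3 - k^2 - 11*k/4 + 3/2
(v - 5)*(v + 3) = v^2 - 2*v - 15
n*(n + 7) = n^2 + 7*n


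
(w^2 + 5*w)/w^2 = (w + 5)/w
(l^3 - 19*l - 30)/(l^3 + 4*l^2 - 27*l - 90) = (l + 2)/(l + 6)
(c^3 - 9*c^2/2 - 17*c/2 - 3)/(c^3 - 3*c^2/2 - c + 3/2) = (2*c^2 - 11*c - 6)/(2*c^2 - 5*c + 3)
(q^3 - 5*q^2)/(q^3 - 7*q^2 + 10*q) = q/(q - 2)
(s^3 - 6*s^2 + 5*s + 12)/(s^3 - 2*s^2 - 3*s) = (s - 4)/s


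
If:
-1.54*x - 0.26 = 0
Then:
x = -0.17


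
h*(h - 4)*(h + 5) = h^3 + h^2 - 20*h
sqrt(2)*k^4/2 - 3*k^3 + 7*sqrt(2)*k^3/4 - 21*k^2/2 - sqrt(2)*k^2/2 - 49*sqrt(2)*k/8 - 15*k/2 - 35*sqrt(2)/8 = (k + 5/2)*(k - 7*sqrt(2)/2)*(k + sqrt(2)/2)*(sqrt(2)*k/2 + sqrt(2)/2)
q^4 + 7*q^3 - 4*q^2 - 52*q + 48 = (q - 2)*(q - 1)*(q + 4)*(q + 6)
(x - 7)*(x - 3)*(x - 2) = x^3 - 12*x^2 + 41*x - 42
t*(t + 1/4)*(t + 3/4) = t^3 + t^2 + 3*t/16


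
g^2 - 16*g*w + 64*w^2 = (g - 8*w)^2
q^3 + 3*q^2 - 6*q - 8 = (q - 2)*(q + 1)*(q + 4)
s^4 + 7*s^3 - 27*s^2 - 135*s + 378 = (s - 3)^2*(s + 6)*(s + 7)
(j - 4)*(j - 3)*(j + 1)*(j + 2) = j^4 - 4*j^3 - 7*j^2 + 22*j + 24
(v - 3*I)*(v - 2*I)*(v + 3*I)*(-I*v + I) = -I*v^4 - 2*v^3 + I*v^3 + 2*v^2 - 9*I*v^2 - 18*v + 9*I*v + 18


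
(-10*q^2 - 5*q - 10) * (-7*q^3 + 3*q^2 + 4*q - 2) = 70*q^5 + 5*q^4 + 15*q^3 - 30*q^2 - 30*q + 20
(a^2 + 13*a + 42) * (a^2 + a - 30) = a^4 + 14*a^3 + 25*a^2 - 348*a - 1260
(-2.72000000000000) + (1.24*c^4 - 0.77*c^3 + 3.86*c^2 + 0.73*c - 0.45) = 1.24*c^4 - 0.77*c^3 + 3.86*c^2 + 0.73*c - 3.17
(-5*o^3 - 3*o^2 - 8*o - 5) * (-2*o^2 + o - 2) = 10*o^5 + o^4 + 23*o^3 + 8*o^2 + 11*o + 10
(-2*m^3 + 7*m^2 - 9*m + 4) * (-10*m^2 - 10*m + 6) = 20*m^5 - 50*m^4 + 8*m^3 + 92*m^2 - 94*m + 24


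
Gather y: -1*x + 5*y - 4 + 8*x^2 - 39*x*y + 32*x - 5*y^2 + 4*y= 8*x^2 + 31*x - 5*y^2 + y*(9 - 39*x) - 4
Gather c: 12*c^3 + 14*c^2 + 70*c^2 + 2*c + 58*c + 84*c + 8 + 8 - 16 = 12*c^3 + 84*c^2 + 144*c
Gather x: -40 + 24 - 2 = -18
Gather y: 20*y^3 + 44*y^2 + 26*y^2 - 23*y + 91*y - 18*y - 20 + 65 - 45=20*y^3 + 70*y^2 + 50*y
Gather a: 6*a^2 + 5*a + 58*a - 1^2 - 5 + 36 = 6*a^2 + 63*a + 30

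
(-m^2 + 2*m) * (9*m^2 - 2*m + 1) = -9*m^4 + 20*m^3 - 5*m^2 + 2*m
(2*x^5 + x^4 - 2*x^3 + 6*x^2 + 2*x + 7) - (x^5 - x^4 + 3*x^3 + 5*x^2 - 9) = x^5 + 2*x^4 - 5*x^3 + x^2 + 2*x + 16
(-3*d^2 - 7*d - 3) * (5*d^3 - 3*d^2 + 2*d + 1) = -15*d^5 - 26*d^4 - 8*d^2 - 13*d - 3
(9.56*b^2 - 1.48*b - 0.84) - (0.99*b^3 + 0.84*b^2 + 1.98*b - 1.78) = -0.99*b^3 + 8.72*b^2 - 3.46*b + 0.94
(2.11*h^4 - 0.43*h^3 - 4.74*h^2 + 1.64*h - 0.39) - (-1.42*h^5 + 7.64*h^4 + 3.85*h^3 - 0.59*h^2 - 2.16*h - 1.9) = 1.42*h^5 - 5.53*h^4 - 4.28*h^3 - 4.15*h^2 + 3.8*h + 1.51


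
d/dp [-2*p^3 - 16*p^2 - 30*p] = -6*p^2 - 32*p - 30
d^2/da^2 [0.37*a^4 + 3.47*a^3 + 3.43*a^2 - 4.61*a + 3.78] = 4.44*a^2 + 20.82*a + 6.86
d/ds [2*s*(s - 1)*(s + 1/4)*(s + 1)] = 8*s^3 + 3*s^2/2 - 4*s - 1/2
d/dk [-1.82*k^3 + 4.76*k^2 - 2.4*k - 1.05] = -5.46*k^2 + 9.52*k - 2.4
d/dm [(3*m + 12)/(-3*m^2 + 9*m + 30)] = (-m^2 + 3*m + (m + 4)*(2*m - 3) + 10)/(-m^2 + 3*m + 10)^2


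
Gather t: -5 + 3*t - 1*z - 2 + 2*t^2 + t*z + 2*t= 2*t^2 + t*(z + 5) - z - 7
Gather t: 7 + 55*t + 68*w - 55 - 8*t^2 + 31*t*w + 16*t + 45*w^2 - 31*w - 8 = -8*t^2 + t*(31*w + 71) + 45*w^2 + 37*w - 56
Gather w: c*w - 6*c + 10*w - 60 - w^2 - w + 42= -6*c - w^2 + w*(c + 9) - 18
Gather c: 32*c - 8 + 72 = 32*c + 64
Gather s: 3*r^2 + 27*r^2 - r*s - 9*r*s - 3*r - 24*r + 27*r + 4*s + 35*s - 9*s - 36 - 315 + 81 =30*r^2 + s*(30 - 10*r) - 270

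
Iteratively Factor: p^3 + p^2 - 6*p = (p - 2)*(p^2 + 3*p) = p*(p - 2)*(p + 3)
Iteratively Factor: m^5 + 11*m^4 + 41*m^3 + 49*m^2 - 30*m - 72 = (m + 2)*(m^4 + 9*m^3 + 23*m^2 + 3*m - 36) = (m + 2)*(m + 3)*(m^3 + 6*m^2 + 5*m - 12) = (m - 1)*(m + 2)*(m + 3)*(m^2 + 7*m + 12) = (m - 1)*(m + 2)*(m + 3)^2*(m + 4)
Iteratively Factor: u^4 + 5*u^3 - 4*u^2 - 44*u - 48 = (u - 3)*(u^3 + 8*u^2 + 20*u + 16) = (u - 3)*(u + 2)*(u^2 + 6*u + 8) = (u - 3)*(u + 2)*(u + 4)*(u + 2)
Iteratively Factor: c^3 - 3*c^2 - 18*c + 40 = (c - 5)*(c^2 + 2*c - 8) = (c - 5)*(c + 4)*(c - 2)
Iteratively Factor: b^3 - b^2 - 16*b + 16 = (b - 1)*(b^2 - 16) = (b - 4)*(b - 1)*(b + 4)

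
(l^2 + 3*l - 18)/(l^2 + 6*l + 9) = (l^2 + 3*l - 18)/(l^2 + 6*l + 9)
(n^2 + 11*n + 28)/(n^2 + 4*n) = (n + 7)/n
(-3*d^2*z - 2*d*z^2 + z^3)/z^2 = -3*d^2/z - 2*d + z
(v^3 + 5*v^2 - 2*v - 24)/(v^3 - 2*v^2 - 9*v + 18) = (v + 4)/(v - 3)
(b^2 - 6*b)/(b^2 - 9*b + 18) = b/(b - 3)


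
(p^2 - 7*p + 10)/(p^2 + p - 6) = (p - 5)/(p + 3)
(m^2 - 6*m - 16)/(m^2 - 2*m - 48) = (m + 2)/(m + 6)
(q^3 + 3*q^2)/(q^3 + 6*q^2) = (q + 3)/(q + 6)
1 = 1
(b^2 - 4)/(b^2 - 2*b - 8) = (b - 2)/(b - 4)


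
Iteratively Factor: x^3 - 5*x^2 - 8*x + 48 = (x + 3)*(x^2 - 8*x + 16) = (x - 4)*(x + 3)*(x - 4)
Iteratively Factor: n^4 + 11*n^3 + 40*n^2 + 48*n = (n + 4)*(n^3 + 7*n^2 + 12*n) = n*(n + 4)*(n^2 + 7*n + 12) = n*(n + 4)^2*(n + 3)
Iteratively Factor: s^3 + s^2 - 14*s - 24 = (s + 2)*(s^2 - s - 12) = (s + 2)*(s + 3)*(s - 4)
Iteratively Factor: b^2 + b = (b + 1)*(b)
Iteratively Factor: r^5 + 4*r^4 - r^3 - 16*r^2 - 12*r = (r + 1)*(r^4 + 3*r^3 - 4*r^2 - 12*r) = (r + 1)*(r + 2)*(r^3 + r^2 - 6*r) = (r + 1)*(r + 2)*(r + 3)*(r^2 - 2*r) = r*(r + 1)*(r + 2)*(r + 3)*(r - 2)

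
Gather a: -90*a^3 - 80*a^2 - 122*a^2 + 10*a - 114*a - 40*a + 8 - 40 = -90*a^3 - 202*a^2 - 144*a - 32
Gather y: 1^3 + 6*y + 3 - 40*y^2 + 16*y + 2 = -40*y^2 + 22*y + 6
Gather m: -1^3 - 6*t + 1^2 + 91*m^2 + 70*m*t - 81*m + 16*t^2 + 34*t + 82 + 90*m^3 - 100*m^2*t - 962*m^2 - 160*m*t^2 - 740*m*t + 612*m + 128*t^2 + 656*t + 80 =90*m^3 + m^2*(-100*t - 871) + m*(-160*t^2 - 670*t + 531) + 144*t^2 + 684*t + 162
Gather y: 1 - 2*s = 1 - 2*s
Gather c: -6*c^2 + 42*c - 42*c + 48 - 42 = 6 - 6*c^2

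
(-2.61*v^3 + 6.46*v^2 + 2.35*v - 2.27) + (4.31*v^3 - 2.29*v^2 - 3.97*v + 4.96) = 1.7*v^3 + 4.17*v^2 - 1.62*v + 2.69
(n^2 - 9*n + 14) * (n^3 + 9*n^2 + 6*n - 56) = n^5 - 61*n^3 + 16*n^2 + 588*n - 784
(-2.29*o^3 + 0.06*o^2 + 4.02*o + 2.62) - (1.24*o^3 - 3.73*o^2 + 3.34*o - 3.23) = -3.53*o^3 + 3.79*o^2 + 0.68*o + 5.85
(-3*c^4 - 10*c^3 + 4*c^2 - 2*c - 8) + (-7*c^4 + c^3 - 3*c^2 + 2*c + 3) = -10*c^4 - 9*c^3 + c^2 - 5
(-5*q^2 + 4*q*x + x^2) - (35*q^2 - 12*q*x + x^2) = -40*q^2 + 16*q*x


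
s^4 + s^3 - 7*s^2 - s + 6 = (s - 2)*(s - 1)*(s + 1)*(s + 3)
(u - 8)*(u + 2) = u^2 - 6*u - 16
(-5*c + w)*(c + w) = -5*c^2 - 4*c*w + w^2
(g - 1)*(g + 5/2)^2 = g^3 + 4*g^2 + 5*g/4 - 25/4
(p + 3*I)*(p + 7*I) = p^2 + 10*I*p - 21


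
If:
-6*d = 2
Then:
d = -1/3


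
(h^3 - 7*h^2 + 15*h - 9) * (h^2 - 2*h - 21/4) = h^5 - 9*h^4 + 95*h^3/4 - 9*h^2/4 - 243*h/4 + 189/4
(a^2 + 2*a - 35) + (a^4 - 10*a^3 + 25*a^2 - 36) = a^4 - 10*a^3 + 26*a^2 + 2*a - 71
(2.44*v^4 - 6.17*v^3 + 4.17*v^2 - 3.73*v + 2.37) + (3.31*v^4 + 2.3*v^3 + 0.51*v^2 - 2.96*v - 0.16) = 5.75*v^4 - 3.87*v^3 + 4.68*v^2 - 6.69*v + 2.21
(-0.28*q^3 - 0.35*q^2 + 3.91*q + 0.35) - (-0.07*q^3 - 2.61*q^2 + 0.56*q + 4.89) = -0.21*q^3 + 2.26*q^2 + 3.35*q - 4.54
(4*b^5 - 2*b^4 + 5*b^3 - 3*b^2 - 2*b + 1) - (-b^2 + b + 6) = 4*b^5 - 2*b^4 + 5*b^3 - 2*b^2 - 3*b - 5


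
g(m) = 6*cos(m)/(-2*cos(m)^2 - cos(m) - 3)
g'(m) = 6*(-4*sin(m)*cos(m) - sin(m))*cos(m)/(-2*cos(m)^2 - cos(m) - 3)^2 - 6*sin(m)/(-2*cos(m)^2 - cos(m) - 3)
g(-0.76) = -0.91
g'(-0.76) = -0.35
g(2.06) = 0.95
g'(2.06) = 1.53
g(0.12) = -1.00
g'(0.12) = 0.02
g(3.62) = 1.44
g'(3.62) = -0.29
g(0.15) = -1.00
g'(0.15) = 0.03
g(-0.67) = -0.94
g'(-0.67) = -0.26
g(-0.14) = -1.00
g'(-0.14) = -0.02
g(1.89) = 0.65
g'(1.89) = 1.92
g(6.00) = -0.99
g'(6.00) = -0.06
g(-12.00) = -0.96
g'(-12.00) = 0.18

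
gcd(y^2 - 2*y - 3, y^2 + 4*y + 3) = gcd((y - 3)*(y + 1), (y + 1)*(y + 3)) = y + 1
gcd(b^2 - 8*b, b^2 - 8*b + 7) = 1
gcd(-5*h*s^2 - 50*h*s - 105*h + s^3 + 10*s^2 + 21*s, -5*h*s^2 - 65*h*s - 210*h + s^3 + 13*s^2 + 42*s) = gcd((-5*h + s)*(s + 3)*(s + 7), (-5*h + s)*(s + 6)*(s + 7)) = -5*h*s - 35*h + s^2 + 7*s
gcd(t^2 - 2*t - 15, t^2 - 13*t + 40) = t - 5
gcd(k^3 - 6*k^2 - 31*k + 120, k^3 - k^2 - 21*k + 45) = k^2 + 2*k - 15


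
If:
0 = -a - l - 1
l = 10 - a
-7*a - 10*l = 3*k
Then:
No Solution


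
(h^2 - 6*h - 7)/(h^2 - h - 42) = (h + 1)/(h + 6)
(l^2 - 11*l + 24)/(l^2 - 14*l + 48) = (l - 3)/(l - 6)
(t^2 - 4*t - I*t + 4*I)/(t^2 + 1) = (t - 4)/(t + I)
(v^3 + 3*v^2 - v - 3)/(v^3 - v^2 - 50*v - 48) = (v^2 + 2*v - 3)/(v^2 - 2*v - 48)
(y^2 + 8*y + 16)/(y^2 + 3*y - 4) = (y + 4)/(y - 1)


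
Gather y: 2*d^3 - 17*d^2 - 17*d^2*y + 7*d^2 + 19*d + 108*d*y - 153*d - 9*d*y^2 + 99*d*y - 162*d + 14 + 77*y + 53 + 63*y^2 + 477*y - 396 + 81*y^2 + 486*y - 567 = 2*d^3 - 10*d^2 - 296*d + y^2*(144 - 9*d) + y*(-17*d^2 + 207*d + 1040) - 896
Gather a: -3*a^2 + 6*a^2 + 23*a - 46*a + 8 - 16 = 3*a^2 - 23*a - 8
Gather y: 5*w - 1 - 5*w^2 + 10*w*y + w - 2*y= -5*w^2 + 6*w + y*(10*w - 2) - 1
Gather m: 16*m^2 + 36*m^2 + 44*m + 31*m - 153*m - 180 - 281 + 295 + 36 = 52*m^2 - 78*m - 130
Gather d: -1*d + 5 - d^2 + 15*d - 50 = -d^2 + 14*d - 45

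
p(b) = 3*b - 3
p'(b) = 3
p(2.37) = 4.11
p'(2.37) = 3.00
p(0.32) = -2.04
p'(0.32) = 3.00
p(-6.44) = -22.32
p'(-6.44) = 3.00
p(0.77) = -0.69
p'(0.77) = 3.00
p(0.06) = -2.82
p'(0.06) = 3.00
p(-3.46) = -13.38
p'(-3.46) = 3.00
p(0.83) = -0.51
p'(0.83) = 3.00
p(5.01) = 12.03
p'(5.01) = 3.00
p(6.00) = 15.00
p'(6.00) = 3.00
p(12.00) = 33.00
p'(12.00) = 3.00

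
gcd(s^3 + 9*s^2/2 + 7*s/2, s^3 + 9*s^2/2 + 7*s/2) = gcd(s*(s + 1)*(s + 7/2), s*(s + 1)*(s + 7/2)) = s^3 + 9*s^2/2 + 7*s/2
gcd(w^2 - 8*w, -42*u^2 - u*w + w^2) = 1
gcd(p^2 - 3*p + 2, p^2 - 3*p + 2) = p^2 - 3*p + 2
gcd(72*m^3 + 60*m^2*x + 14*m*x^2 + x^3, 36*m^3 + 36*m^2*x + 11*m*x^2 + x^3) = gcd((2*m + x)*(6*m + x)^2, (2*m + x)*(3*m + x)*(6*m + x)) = 12*m^2 + 8*m*x + x^2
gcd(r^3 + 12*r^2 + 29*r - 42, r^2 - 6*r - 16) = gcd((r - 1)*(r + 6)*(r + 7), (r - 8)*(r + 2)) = 1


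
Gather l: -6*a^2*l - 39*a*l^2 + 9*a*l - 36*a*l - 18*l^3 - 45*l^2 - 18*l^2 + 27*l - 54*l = -18*l^3 + l^2*(-39*a - 63) + l*(-6*a^2 - 27*a - 27)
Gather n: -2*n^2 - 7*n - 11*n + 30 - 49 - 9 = -2*n^2 - 18*n - 28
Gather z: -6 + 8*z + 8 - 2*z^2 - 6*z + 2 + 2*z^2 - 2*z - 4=0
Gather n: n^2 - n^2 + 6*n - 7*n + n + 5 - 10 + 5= 0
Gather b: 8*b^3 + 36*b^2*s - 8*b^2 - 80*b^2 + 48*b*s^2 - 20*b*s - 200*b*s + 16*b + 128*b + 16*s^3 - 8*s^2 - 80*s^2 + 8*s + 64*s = 8*b^3 + b^2*(36*s - 88) + b*(48*s^2 - 220*s + 144) + 16*s^3 - 88*s^2 + 72*s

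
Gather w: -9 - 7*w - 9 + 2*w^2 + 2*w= 2*w^2 - 5*w - 18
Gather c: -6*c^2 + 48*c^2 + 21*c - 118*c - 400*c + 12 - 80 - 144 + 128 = 42*c^2 - 497*c - 84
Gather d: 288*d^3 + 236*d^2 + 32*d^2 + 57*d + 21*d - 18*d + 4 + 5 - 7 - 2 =288*d^3 + 268*d^2 + 60*d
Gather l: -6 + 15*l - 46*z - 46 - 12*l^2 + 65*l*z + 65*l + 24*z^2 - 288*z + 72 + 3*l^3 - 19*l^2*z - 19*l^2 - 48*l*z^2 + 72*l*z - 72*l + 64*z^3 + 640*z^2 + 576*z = 3*l^3 + l^2*(-19*z - 31) + l*(-48*z^2 + 137*z + 8) + 64*z^3 + 664*z^2 + 242*z + 20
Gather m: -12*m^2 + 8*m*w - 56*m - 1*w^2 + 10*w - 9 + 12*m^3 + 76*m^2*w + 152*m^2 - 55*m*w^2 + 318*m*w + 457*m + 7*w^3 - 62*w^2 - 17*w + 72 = 12*m^3 + m^2*(76*w + 140) + m*(-55*w^2 + 326*w + 401) + 7*w^3 - 63*w^2 - 7*w + 63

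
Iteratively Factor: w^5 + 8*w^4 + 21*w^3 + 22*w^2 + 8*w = (w + 2)*(w^4 + 6*w^3 + 9*w^2 + 4*w) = w*(w + 2)*(w^3 + 6*w^2 + 9*w + 4) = w*(w + 2)*(w + 4)*(w^2 + 2*w + 1) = w*(w + 1)*(w + 2)*(w + 4)*(w + 1)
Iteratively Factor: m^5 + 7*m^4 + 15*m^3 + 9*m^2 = (m)*(m^4 + 7*m^3 + 15*m^2 + 9*m) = m*(m + 3)*(m^3 + 4*m^2 + 3*m) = m*(m + 3)^2*(m^2 + m) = m*(m + 1)*(m + 3)^2*(m)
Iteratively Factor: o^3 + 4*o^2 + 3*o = (o + 1)*(o^2 + 3*o) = (o + 1)*(o + 3)*(o)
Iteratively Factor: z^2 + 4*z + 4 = (z + 2)*(z + 2)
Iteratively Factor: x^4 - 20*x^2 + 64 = (x + 2)*(x^3 - 2*x^2 - 16*x + 32) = (x - 2)*(x + 2)*(x^2 - 16) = (x - 4)*(x - 2)*(x + 2)*(x + 4)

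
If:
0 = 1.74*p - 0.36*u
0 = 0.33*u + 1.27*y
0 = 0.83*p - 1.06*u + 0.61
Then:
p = 0.14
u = 0.69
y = -0.18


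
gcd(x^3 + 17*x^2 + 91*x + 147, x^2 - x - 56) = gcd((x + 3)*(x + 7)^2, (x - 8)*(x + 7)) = x + 7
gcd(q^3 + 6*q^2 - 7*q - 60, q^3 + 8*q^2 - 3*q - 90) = q^2 + 2*q - 15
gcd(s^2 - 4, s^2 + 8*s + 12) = s + 2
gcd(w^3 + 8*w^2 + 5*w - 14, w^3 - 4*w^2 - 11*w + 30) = 1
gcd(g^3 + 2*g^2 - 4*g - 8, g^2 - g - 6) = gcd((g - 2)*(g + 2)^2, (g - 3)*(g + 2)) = g + 2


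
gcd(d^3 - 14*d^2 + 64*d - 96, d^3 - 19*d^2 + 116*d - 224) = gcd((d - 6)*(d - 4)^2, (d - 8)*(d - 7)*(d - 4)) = d - 4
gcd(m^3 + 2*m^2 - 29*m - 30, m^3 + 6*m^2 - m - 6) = m^2 + 7*m + 6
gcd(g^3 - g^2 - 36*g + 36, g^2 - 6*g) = g - 6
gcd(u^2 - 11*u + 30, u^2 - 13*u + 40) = u - 5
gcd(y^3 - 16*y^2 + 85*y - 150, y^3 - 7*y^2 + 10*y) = y - 5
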